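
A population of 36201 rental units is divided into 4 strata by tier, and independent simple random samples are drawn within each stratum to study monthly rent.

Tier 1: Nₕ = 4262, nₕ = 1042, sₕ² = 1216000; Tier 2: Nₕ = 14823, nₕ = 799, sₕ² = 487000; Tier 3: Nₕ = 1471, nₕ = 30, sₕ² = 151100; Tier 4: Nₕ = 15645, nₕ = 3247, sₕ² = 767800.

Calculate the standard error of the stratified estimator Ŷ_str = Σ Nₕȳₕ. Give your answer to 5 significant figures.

Var(Ŷ_str) = Σₕ Nₕ²(1 − fₕ)sₕ²/nₕ.
Tier 1: 4262²·(1 − 1042/4262)·1216000/1042 = 1.6015303 × 10^10.
Tier 2: 14823²·(1 − 799/14823)·487000/799 = 1.2670396 × 10^11.
Tier 3: 1471²·(1 − 30/1471)·151100/30 = 1.0676278 × 10^10.
Tier 4: 15645²·(1 − 3247/15645)·767800/3247 = 4.5866227 × 10^10.
Sum = 1.9926177 × 10^11.
SE = √(1.9926177 × 10^11) = 446390.

446390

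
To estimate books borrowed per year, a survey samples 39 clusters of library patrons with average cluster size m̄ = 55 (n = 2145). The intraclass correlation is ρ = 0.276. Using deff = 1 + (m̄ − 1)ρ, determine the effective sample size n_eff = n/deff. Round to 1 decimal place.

deff = 1 + (55 − 1)·0.276 = 1 + 14.904 = 15.904.
n_eff = 2145 / 15.904 = 134.9.

134.9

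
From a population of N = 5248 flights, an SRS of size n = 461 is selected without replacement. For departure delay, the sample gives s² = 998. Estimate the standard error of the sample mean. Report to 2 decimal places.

1.41

Under SRS without replacement, Var(ȳ) = (1 − f)·s²/n with f = n/N = 461/5248 = 0.08784299.
Var(ȳ) = (1 − 0.08784299)·998/461 = 0.91215701·2.164859 = 1.9746913.
SE(ȳ) = √(1.9746913) = 1.41.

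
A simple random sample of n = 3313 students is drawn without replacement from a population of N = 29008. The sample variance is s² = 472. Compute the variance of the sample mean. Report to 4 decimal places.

Under SRS without replacement, Var(ȳ) = (1 − f)·s²/n with f = n/N = 3313/29008 = 0.11420987.
Var(ȳ) = (1 − 0.11420987)·472/3313 = 0.88579013·0.14246906 = 0.12619769.

0.1262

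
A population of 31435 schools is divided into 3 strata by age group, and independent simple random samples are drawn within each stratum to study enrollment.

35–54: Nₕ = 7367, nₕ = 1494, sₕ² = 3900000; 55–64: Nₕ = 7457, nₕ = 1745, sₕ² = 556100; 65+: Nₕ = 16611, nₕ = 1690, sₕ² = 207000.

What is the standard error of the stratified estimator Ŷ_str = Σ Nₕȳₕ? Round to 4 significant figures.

Var(Ŷ_str) = Σₕ Nₕ²(1 − fₕ)sₕ²/nₕ.
35–54: 7367²·(1 − 1494/7367)·3900000/1494 = 1.1294439 × 10^11.
55–64: 7457²·(1 − 1745/7457)·556100/1745 = 1.3574061 × 10^10.
65+: 16611²·(1 − 1690/16611)·207000/1690 = 3.0358293 × 10^10.
Sum = 1.5687674 × 10^11.
SE = √(1.5687674 × 10^11) = 396100.

396100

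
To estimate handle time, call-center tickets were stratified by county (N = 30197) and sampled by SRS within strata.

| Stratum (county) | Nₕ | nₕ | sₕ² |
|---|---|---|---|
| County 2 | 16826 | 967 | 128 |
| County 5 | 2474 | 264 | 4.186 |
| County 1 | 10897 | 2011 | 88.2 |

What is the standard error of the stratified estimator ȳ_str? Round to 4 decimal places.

0.2085

Var(ȳ_str) = Σₕ Wₕ²(1 − fₕ)sₕ²/nₕ with Wₕ = Nₕ/N, N = 30197.
County 2: Wₕ = 0.55720767; term = 0.55720767²·(1 − 0.05747058)·128/967 = 0.038735805.
County 5: Wₕ = 0.08192867; term = 0.08192867²·(1 − 0.10670978)·4.186/264 = 9.5073541 × 10^-5.
County 1: Wₕ = 0.36086366; term = 0.36086366²·(1 − 0.18454621)·88.2/2011 = 0.0046573854.
Sum = 0.043488264.
SE = √(0.043488264) = 0.2085.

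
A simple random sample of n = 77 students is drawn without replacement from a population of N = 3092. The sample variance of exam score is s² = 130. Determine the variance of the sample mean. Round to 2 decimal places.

1.65

Under SRS without replacement, Var(ȳ) = (1 − f)·s²/n with f = n/N = 77/3092 = 0.02490298.
Var(ȳ) = (1 − 0.02490298)·130/77 = 0.97509702·1.6883117 = 1.6462677.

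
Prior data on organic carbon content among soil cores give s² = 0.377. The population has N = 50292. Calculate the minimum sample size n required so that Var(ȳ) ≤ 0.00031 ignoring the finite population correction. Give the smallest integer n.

1217

Without fpc, n₀ = s²/D = 0.377/0.00031 = 1216.1290.
Rounding up, n = 1217.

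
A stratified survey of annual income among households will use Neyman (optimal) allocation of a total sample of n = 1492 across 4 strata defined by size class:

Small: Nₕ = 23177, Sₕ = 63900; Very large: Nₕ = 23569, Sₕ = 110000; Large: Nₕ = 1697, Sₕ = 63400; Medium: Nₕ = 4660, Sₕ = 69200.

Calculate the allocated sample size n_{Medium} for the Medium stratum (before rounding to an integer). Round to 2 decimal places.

106.83

Neyman allocation: nₕ = n·NₕSₕ / Σⱼ NⱼSⱼ.
Σ NⱼSⱼ = 23177·63900 + 23569·110000 + 1697·63400 + 4660·69200 = 4.5036621 × 10^9.
n_{Medium} = 1492·4660·69200 / (4.5036621 × 10^9) = 106.83.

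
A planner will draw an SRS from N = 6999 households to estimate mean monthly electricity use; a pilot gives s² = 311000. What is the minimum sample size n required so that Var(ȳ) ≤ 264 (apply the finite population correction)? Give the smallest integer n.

1009

Without fpc, n₀ = s²/D = 311000/264 = 1178.0303.
With fpc, (1 − n/N)·s²/n ≤ D requires n ≥ n₀/(1 + n₀/N) = 1178.0303/(1 + 1178.0303/6999) = 1008.3164.
Rounding up, n = 1009.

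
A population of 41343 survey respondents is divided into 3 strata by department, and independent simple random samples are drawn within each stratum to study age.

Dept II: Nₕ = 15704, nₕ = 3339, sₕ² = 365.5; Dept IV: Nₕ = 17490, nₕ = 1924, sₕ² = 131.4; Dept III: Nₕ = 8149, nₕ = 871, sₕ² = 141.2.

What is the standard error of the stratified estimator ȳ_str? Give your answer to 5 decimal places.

Var(ȳ_str) = Σₕ Wₕ²(1 − fₕ)sₕ²/nₕ with Wₕ = Nₕ/N, N = 41343.
Dept II: Wₕ = 0.37984665; term = 0.37984665²·(1 − 0.21262099)·365.5/3339 = 0.012435733.
Dept IV: Wₕ = 0.42304622; term = 0.42304622²·(1 − 0.11000572)·131.4/1924 = 0.010878103.
Dept III: Wₕ = 0.19710713; term = 0.19710713²·(1 − 0.10688428)·141.2/871 = 0.005625083.
Sum = 0.028938919.
SE = √(0.028938919) = 0.17011.

0.17011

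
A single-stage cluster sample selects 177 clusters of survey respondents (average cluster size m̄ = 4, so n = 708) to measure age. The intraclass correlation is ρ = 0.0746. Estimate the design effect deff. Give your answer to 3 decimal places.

deff = 1 + (4 − 1)·0.0746 = 1 + 0.2238 = 1.2238.

1.224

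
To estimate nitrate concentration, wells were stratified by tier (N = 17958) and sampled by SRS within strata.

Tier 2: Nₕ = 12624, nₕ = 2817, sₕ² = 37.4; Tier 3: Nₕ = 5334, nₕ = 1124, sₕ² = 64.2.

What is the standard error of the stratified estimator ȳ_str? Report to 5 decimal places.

0.09526

Var(ȳ_str) = Σₕ Wₕ²(1 − fₕ)sₕ²/nₕ with Wₕ = Nₕ/N, N = 17958.
Tier 2: Wₕ = 0.70297361; term = 0.70297361²·(1 − 0.22314639)·37.4/2817 = 0.0050968515.
Tier 3: Wₕ = 0.29702639; term = 0.29702639²·(1 − 0.21072366)·64.2/1124 = 0.0039772958.
Sum = 0.0090741473.
SE = √(0.0090741473) = 0.09526.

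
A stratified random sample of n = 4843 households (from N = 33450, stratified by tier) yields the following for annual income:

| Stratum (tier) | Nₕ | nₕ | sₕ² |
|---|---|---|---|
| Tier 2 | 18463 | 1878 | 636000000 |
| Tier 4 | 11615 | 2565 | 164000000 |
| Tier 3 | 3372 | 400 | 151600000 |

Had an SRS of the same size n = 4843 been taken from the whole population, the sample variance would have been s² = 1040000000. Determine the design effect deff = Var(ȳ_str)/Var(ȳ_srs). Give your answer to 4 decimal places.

Var(ȳ_str) = Σ Wₕ²(1−fₕ)sₕ²/nₕ with Wₕ = Nₕ/33450:
  Tier 2: (18463/33450)²·(1−1878/18463)·636000000/1878 = 92680.214
  Tier 4: (11615/33450)²·(1−2565/11615)·164000000/2565 = 6006.6459
  Tier 3: (3372/33450)²·(1−400/3372)·151600000/400 = 3394.5588
  → Var(ȳ_str) = 102081.42.
Var(ȳ_srs) = (1 − 4843/33450)·1040000000/4843 = 183651.75.
deff = 102081.42 / 183651.75 = 0.5558.

0.5558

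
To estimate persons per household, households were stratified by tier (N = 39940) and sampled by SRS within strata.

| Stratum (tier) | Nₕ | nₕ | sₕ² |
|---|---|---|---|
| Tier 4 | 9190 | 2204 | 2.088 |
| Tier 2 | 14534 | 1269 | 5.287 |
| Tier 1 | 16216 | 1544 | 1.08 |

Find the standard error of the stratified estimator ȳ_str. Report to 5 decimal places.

Var(ȳ_str) = Σₕ Wₕ²(1 − fₕ)sₕ²/nₕ with Wₕ = Nₕ/N, N = 39940.
Tier 4: Wₕ = 0.23009514; term = 0.23009514²·(1 − 0.23982590)·2.088/2204 = 3.812825 × 10^-5.
Tier 2: Wₕ = 0.36389584; term = 0.36389584²·(1 − 0.08731251)·5.287/1269 = 5.0352841 × 10^-4.
Tier 1: Wₕ = 0.40600901; term = 0.40600901²·(1 − 0.09521460)·1.08/1544 = 1.043262 × 10^-4.
Sum = 6.4598286 × 10^-4.
SE = √(6.4598286 × 10^-4) = 0.02542.

0.02542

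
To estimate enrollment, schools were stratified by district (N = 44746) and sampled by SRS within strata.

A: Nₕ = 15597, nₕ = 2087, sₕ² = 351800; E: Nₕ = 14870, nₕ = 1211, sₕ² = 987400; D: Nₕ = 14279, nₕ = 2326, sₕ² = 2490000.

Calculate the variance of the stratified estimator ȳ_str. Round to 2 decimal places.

Var(ȳ_str) = Σₕ Wₕ²(1 − fₕ)sₕ²/nₕ with Wₕ = Nₕ/N, N = 44746.
A: Wₕ = 0.34856747; term = 0.34856747²·(1 − 0.13380778)·351800/2087 = 17.740317.
E: Wₕ = 0.33232021; term = 0.33232021²·(1 − 0.08143914)·987400/1211 = 82.712361.
D: Wₕ = 0.31911232; term = 0.31911232²·(1 − 0.16289656)·2490000/2326 = 91.254841.
Sum = 191.70752.

191.71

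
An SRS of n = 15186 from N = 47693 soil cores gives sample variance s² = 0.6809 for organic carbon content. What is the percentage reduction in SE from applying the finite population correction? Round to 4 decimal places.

f = n/N = 15186/47693 = 0.31841151.
SE_no-fpc = √(s²/n) = 0.0066960698; SE_fpc = √((1−f)s²/n) = 0.0055281662.
Ratio = √(1−f) = 0.82558373. Reduction = 100·(1 − 0.82558373) = 17.4416%.

17.4416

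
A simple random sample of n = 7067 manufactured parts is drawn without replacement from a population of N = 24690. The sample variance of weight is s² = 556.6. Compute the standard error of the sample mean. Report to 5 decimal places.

0.23710

Under SRS without replacement, Var(ȳ) = (1 − f)·s²/n with f = n/N = 7067/24690 = 0.28622924.
Var(ȳ) = (1 − 0.28622924)·556.6/7067 = 0.71377076·0.078760436 = 0.056216896.
SE(ȳ) = √(0.056216896) = 0.23710.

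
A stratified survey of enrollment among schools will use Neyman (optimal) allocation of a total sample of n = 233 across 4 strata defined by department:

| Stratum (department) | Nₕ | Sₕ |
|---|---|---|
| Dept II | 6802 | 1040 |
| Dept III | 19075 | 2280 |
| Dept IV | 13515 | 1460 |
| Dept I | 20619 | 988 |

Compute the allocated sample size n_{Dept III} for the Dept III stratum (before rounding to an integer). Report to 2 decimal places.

Neyman allocation: nₕ = n·NₕSₕ / Σⱼ NⱼSⱼ.
Σ NⱼSⱼ = 6802·1040 + 19075·2280 + 13515·1460 + 20619·988 = 9.0668552 × 10^7.
n_{Dept III} = 233·19075·2280 / (9.0668552 × 10^7) = 111.76.

111.76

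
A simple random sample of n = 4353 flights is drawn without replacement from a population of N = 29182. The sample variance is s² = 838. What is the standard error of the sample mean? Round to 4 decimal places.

Under SRS without replacement, Var(ȳ) = (1 − f)·s²/n with f = n/N = 4353/29182 = 0.14916729.
Var(ȳ) = (1 − 0.14916729)·838/4353 = 0.85083271·0.19251091 = 0.16379458.
SE(ȳ) = √(0.16379458) = 0.4047.

0.4047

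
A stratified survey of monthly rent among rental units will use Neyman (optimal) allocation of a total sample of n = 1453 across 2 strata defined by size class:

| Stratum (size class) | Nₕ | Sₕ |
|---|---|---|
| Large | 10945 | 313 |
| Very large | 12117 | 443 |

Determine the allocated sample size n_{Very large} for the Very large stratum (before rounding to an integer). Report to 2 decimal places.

886.95

Neyman allocation: nₕ = n·NₕSₕ / Σⱼ NⱼSⱼ.
Σ NⱼSⱼ = 10945·313 + 12117·443 = 8.793616 × 10^6.
n_{Very large} = 1453·12117·443 / (8.793616 × 10^6) = 886.95.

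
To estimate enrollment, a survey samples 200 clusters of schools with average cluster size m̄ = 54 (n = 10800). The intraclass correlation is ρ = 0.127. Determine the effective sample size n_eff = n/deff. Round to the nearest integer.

1397

deff = 1 + (54 − 1)·0.127 = 1 + 6.731 = 7.731.
n_eff = 10800 / 7.731 = 1397.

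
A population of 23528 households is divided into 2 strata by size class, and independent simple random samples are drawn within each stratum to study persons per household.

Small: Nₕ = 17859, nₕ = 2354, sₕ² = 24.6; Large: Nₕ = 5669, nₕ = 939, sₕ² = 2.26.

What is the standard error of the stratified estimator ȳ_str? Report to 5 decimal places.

Var(ȳ_str) = Σₕ Wₕ²(1 − fₕ)sₕ²/nₕ with Wₕ = Nₕ/N, N = 23528.
Small: Wₕ = 0.75905304; term = 0.75905304²·(1 − 0.13181029)·24.6/2354 = 0.0052274217.
Large: Wₕ = 0.24094696; term = 0.24094696²·(1 − 0.16563768)·2.26/939 = 1.1658439 × 10^-4.
Sum = 0.0053440061.
SE = √(0.0053440061) = 0.07310.

0.07310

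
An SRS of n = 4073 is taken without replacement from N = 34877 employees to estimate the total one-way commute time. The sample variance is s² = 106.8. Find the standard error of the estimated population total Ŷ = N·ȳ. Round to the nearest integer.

Var(Ŷ) = N²·Var(ȳ) = N²·(1 − n/N)·s²/n.
f = 4073/34877 = 0.11678183; Var(ȳ) = 0.88321817·106.8/4073 = 0.023159268.
Var(Ŷ) = 34877² · 0.023159268 = 2.8171052 × 10^7.
SE(Ŷ) = √(2.8171052 × 10^7) = 5308.

5308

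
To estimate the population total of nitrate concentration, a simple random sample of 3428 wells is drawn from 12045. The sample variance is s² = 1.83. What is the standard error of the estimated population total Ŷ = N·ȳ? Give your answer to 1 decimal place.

235.4

Var(Ŷ) = N²·Var(ȳ) = N²·(1 − n/N)·s²/n.
f = 3428/12045 = 0.28459942; Var(ȳ) = 0.71540058·1.83/3428 = 3.8190871 × 10^-4.
Var(Ŷ) = 12045² · (3.8190871 × 10^-4) = 55408.089.
SE(Ŷ) = √(55408.089) = 235.4.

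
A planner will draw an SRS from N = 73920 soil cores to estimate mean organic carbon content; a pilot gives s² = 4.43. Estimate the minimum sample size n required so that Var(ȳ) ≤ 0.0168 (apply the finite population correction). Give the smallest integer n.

Without fpc, n₀ = s²/D = 4.43/0.0168 = 263.6905.
With fpc, (1 − n/N)·s²/n ≤ D requires n ≥ n₀/(1 + n₀/N) = 263.6905/(1 + 263.6905/73920) = 262.7532.
Rounding up, n = 263.

263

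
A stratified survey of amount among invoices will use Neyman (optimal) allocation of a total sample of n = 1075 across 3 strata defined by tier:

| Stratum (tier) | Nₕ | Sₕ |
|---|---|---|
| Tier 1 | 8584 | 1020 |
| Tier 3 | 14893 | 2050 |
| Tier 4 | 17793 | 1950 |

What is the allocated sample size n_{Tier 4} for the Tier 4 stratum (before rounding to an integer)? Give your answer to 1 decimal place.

504.2

Neyman allocation: nₕ = n·NₕSₕ / Σⱼ NⱼSⱼ.
Σ NⱼSⱼ = 8584·1020 + 14893·2050 + 17793·1950 = 7.398268 × 10^7.
n_{Tier 4} = 1075·17793·1950 / (7.398268 × 10^7) = 504.2.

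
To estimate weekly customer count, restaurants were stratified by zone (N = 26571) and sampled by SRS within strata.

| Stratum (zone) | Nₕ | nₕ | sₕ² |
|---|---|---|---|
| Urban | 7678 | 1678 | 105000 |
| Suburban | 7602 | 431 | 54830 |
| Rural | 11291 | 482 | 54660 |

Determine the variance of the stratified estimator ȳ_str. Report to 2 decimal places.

33.51

Var(ȳ_str) = Σₕ Wₕ²(1 − fₕ)sₕ²/nₕ with Wₕ = Nₕ/N, N = 26571.
Urban: Wₕ = 0.28896165; term = 0.28896165²·(1 − 0.21854650)·105000/1678 = 4.0830143.
Suburban: Wₕ = 0.28610139; term = 0.28610139²·(1 − 0.05669561)·54830/431 = 9.8227426.
Rural: Wₕ = 0.42493696; term = 0.42493696²·(1 − 0.04268887)·54660/482 = 19.603098.
Sum = 33.508855.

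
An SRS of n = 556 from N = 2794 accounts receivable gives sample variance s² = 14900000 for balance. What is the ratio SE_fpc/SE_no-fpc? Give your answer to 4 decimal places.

f = n/N = 556/2794 = 0.19899785.
SE_no-fpc = √(s²/n) = 163.70266; SE_fpc = √((1−f)s²/n) = 146.51179.
Ratio = √(1−f) = 0.89498723.

0.8950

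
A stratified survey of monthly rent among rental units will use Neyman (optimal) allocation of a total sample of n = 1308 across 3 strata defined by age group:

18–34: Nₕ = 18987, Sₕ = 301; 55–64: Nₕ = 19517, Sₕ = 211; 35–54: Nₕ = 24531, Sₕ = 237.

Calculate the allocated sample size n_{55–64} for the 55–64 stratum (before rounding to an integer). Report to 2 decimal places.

344.25

Neyman allocation: nₕ = n·NₕSₕ / Σⱼ NⱼSⱼ.
Σ NⱼSⱼ = 18987·301 + 19517·211 + 24531·237 = 1.5647021 × 10^7.
n_{55–64} = 1308·19517·211 / (1.5647021 × 10^7) = 344.25.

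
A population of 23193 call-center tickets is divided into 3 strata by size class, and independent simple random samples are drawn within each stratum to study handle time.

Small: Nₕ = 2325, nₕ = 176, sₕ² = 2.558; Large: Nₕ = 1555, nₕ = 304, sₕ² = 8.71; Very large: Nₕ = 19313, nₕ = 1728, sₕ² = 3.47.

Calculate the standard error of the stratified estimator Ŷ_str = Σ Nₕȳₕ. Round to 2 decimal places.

Var(Ŷ_str) = Σₕ Nₕ²(1 − fₕ)sₕ²/nₕ.
Small: 2325²·(1 − 176/2325)·2.558/176 = 72618.495.
Large: 1555²·(1 − 304/1555)·8.71/304 = 55735.548.
Very large: 19313²·(1 − 1728/19313)·3.47/1728 = 681989.75.
Sum = 810343.79.
SE = √(810343.79) = 900.19.

900.19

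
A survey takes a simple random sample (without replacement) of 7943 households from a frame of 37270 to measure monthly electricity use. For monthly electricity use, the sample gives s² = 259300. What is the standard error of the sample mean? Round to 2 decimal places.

Under SRS without replacement, Var(ȳ) = (1 − f)·s²/n with f = n/N = 7943/37270 = 0.21312047.
Var(ȳ) = (1 − 0.21312047)·259300/7943 = 0.78687953·32.645096 = 25.687758.
SE(ȳ) = √(25.687758) = 5.07.

5.07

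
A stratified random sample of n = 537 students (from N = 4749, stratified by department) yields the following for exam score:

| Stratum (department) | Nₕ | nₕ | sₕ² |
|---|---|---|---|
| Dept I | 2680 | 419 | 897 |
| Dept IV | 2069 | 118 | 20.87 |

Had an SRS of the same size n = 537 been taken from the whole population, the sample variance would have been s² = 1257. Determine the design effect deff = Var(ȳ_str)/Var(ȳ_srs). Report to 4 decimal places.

0.2923

Var(ȳ_str) = Σ Wₕ²(1−fₕ)sₕ²/nₕ with Wₕ = Nₕ/4749:
  Dept I: (2680/4749)²·(1−419/2680)·897/419 = 0.5751875
  Dept IV: (2069/4749)²·(1−118/2069)·20.87/118 = 0.031655841
  → Var(ȳ_str) = 0.60684334.
Var(ȳ_srs) = (1 − 537/4749)·1257/537 = 2.0760948.
deff = 0.60684334 / 2.0760948 = 0.2923.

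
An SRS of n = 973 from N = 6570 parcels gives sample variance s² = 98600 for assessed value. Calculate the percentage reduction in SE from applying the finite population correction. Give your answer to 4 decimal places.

f = n/N = 973/6570 = 0.14809741.
SE_no-fpc = √(s²/n) = 10.066582; SE_fpc = √((1−f)s²/n) = 9.2913112.
Ratio = √(1−f) = 0.92298569. Reduction = 100·(1 − 0.92298569) = 7.7014%.

7.7014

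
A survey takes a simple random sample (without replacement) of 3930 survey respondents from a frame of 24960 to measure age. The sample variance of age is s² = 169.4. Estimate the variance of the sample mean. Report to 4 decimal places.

Under SRS without replacement, Var(ȳ) = (1 − f)·s²/n with f = n/N = 3930/24960 = 0.15745192.
Var(ȳ) = (1 − 0.15745192)·169.4/3930 = 0.84254808·0.043104326 = 0.036317467.

0.0363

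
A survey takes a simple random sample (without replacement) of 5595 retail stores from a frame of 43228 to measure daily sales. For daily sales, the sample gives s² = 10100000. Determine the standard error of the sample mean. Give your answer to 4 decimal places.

Under SRS without replacement, Var(ȳ) = (1 − f)·s²/n with f = n/N = 5595/43228 = 0.12943000.
Var(ȳ) = (1 − 0.12943000)·10100000/5595 = 0.87057000·1805.1832 = 1571.5383.
SE(ȳ) = √(1571.5383) = 39.6426.

39.6426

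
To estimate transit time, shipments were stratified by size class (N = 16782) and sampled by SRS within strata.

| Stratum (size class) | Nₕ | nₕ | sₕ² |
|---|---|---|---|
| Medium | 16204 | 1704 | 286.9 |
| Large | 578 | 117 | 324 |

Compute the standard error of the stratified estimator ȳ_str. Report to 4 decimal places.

Var(ȳ_str) = Σₕ Wₕ²(1 − fₕ)sₕ²/nₕ with Wₕ = Nₕ/N, N = 16782.
Medium: Wₕ = 0.96555834; term = 0.96555834²·(1 − 0.10515922)·286.9/1704 = 0.14046359.
Large: Wₕ = 0.03444166; term = 0.03444166²·(1 − 0.20242215)·324/117 = 0.0026199951.
Sum = 0.14308359.
SE = √(0.14308359) = 0.3783.

0.3783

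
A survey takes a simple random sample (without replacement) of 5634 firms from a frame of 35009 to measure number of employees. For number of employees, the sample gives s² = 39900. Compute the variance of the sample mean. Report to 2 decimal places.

5.94

Under SRS without replacement, Var(ȳ) = (1 − f)·s²/n with f = n/N = 5634/35009 = 0.16093005.
Var(ȳ) = (1 − 0.16093005)·39900/5634 = 0.83906995·7.0820021 = 5.9422952.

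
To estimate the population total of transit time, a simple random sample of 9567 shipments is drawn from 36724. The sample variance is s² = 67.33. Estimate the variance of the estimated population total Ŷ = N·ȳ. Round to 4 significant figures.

Var(Ŷ) = N²·Var(ȳ) = N²·(1 − n/N)·s²/n.
f = 9567/36724 = 0.26051084; Var(ȳ) = 0.73948916·67.33/9567 = 0.0052043279.
Var(Ŷ) = 36724² · 0.0052043279 = 7.0188281 × 10^6.

7.019 × 10^6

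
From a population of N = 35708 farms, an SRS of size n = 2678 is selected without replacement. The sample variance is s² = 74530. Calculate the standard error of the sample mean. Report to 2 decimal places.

Under SRS without replacement, Var(ȳ) = (1 − f)·s²/n with f = n/N = 2678/35708 = 0.07499720.
Var(ȳ) = (1 − 0.07499720)·74530/2678 = 0.92500280·27.830471 = 25.743263.
SE(ȳ) = √(25.743263) = 5.07.

5.07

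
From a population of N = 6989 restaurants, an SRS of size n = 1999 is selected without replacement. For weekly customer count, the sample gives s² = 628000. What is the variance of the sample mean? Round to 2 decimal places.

Under SRS without replacement, Var(ȳ) = (1 − f)·s²/n with f = n/N = 1999/6989 = 0.28602089.
Var(ȳ) = (1 − 0.28602089)·628000/1999 = 0.71397911·314.15708 = 224.30159.

224.30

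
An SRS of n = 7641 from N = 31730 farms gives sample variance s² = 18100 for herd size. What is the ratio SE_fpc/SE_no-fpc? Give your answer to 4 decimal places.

0.8713

f = n/N = 7641/31730 = 0.24081311.
SE_no-fpc = √(s²/n) = 1.5390906; SE_fpc = √((1−f)s²/n) = 1.3410301.
Ratio = √(1−f) = 0.87131331.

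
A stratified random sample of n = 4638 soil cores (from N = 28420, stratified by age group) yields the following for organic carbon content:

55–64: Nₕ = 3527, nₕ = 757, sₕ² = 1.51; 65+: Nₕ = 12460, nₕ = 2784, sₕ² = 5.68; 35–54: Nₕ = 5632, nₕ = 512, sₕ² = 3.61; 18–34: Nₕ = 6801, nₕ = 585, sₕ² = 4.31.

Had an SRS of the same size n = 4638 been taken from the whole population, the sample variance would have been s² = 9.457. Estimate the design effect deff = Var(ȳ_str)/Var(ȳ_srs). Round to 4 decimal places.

0.5662

Var(ȳ_str) = Σ Wₕ²(1−fₕ)sₕ²/nₕ with Wₕ = Nₕ/28420:
  55–64: (3527/28420)²·(1−757/3527)·1.51/757 = 2.4127824 × 10^-5
  65+: (12460/28420)²·(1−2784/12460)·5.68/2784 = 3.0454036 × 10^-4
  35–54: (5632/28420)²·(1−512/5632)·3.61/512 = 2.5172231 × 10^-4
  18–34: (6801/28420)²·(1−585/6801)·4.31/585 = 3.8561777 × 10^-4
  → Var(ȳ_str) = 9.6600826 × 10^-4.
Var(ȳ_srs) = (1 − 4638/28420)·9.457/4638 = 0.0017062668.
deff = (9.6600826 × 10^-4) / 0.0017062668 = 0.5662.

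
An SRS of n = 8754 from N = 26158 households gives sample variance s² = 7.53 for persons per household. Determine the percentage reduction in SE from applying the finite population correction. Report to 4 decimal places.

18.4315

f = n/N = 8754/26158 = 0.33465861.
SE_no-fpc = √(s²/n) = 0.029328795; SE_fpc = √((1−f)s²/n) = 0.023923047.
Ratio = √(1−f) = 0.81568461. Reduction = 100·(1 − 0.81568461) = 18.4315%.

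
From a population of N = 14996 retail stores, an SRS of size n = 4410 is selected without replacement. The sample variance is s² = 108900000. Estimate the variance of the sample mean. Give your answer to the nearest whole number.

17432

Under SRS without replacement, Var(ȳ) = (1 − f)·s²/n with f = n/N = 4410/14996 = 0.29407842.
Var(ȳ) = (1 − 0.29407842)·108900000/4410 = 0.70592158·24693.878 = 17431.941.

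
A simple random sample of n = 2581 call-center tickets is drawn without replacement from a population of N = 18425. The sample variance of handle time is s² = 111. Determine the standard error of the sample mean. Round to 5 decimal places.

Under SRS without replacement, Var(ȳ) = (1 − f)·s²/n with f = n/N = 2581/18425 = 0.14008141.
Var(ȳ) = (1 − 0.14008141)·111/2581 = 0.85991859·0.043006587 = 0.036982163.
SE(ȳ) = √(0.036982163) = 0.19231.

0.19231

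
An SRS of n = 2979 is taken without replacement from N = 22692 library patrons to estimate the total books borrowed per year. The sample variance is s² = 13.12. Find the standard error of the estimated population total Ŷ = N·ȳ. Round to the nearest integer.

1404

Var(Ŷ) = N²·Var(ȳ) = N²·(1 − n/N)·s²/n.
f = 2979/22692 = 0.13127975; Var(ȳ) = 0.86872025·13.12/2979 = 0.0038259851.
Var(Ŷ) = 22692² · 0.0038259851 = 1.9701025 × 10^6.
SE(Ŷ) = √(1.9701025 × 10^6) = 1404.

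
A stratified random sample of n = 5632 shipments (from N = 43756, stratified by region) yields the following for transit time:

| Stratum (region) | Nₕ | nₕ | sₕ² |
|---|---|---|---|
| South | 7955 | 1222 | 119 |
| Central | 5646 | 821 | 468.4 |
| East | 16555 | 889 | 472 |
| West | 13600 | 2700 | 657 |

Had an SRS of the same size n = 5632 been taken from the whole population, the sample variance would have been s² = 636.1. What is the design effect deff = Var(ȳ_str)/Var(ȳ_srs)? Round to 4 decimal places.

Var(ȳ_str) = Σ Wₕ²(1−fₕ)sₕ²/nₕ with Wₕ = Nₕ/43756:
  South: (7955/43756)²·(1−1222/7955)·119/1222 = 0.0027242648
  Central: (5646/43756)²·(1−821/5646)·468.4/821 = 0.0081177691
  East: (16555/43756)²·(1−889/16555)·472/889 = 0.071920437
  West: (13600/43756)²·(1−2700/13600)·657/2700 = 0.018840472
  → Var(ȳ_str) = 0.10160294.
Var(ȳ_srs) = (1 − 5632/43756)·636.1/5632 = 0.098406457.
deff = 0.10160294 / 0.098406457 = 1.0325.

1.0325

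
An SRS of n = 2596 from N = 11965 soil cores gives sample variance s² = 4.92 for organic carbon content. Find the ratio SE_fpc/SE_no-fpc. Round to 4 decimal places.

0.8849

f = n/N = 2596/11965 = 0.21696615.
SE_no-fpc = √(s²/n) = 0.043534164; SE_fpc = √((1−f)s²/n) = 0.038523033.
Ratio = √(1−f) = 0.88489200.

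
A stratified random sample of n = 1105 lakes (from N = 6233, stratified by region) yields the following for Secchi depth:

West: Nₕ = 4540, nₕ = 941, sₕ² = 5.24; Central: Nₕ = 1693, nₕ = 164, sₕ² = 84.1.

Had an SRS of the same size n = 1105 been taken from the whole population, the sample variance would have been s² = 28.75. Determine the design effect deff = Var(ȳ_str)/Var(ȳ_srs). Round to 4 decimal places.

1.7056

Var(ȳ_str) = Σ Wₕ²(1−fₕ)sₕ²/nₕ with Wₕ = Nₕ/6233:
  West: (4540/6233)²·(1−941/4540)·5.24/941 = 0.0023419904
  Central: (1693/6233)²·(1−164/1693)·84.1/164 = 0.034168219
  → Var(ȳ_str) = 0.036510209.
Var(ȳ_srs) = (1 − 1105/6233)·28.75/1105 = 0.021405553.
deff = 0.036510209 / 0.021405553 = 1.7056.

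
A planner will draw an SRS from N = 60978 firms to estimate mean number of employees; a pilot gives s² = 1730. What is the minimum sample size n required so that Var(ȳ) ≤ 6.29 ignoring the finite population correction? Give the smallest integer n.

276

Without fpc, n₀ = s²/D = 1730/6.29 = 275.0397.
Rounding up, n = 276.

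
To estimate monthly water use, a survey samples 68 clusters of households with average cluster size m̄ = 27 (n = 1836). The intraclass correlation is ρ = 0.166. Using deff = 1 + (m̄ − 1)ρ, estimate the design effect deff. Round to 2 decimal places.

5.32

deff = 1 + (27 − 1)·0.166 = 1 + 4.316 = 5.316.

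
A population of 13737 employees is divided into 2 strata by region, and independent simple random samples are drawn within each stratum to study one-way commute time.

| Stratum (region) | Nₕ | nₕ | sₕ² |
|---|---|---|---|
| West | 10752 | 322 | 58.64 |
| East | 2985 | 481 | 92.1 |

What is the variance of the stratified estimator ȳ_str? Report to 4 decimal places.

0.1158

Var(ȳ_str) = Σₕ Wₕ²(1 − fₕ)sₕ²/nₕ with Wₕ = Nₕ/N, N = 13737.
West: Wₕ = 0.78270365; term = 0.78270365²·(1 − 0.02994792)·58.64/322 = 0.10822507.
East: Wₕ = 0.21729635; term = 0.21729635²·(1 − 0.16113903)·92.1/481 = 0.0075841937.
Sum = 0.11580926.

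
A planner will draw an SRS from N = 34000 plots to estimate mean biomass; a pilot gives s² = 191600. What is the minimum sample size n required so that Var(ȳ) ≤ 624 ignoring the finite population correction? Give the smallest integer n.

308

Without fpc, n₀ = s²/D = 191600/624 = 307.0513.
Rounding up, n = 308.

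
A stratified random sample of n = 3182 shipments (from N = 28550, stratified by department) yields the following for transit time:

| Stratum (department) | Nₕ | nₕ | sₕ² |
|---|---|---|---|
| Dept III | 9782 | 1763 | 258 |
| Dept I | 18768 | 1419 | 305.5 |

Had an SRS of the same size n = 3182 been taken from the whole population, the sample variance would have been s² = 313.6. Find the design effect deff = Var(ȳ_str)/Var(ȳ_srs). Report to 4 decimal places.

Var(ȳ_str) = Σ Wₕ²(1−fₕ)sₕ²/nₕ with Wₕ = Nₕ/28550:
  Dept III: (9782/28550)²·(1−1763/9782)·258/1763 = 0.014083255
  Dept I: (18768/28550)²·(1−1419/18768)·305.5/1419 = 0.086002096
  → Var(ȳ_str) = 0.10008535.
Var(ȳ_srs) = (1 − 3182/28550)·313.6/3182 = 0.08757013.
deff = 0.10008535 / 0.08757013 = 1.1429.

1.1429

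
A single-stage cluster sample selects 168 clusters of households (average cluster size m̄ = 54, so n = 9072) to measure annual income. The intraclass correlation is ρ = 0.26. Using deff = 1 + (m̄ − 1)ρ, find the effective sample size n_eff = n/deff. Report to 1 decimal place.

613.8

deff = 1 + (54 − 1)·0.26 = 1 + 13.78 = 14.78.
n_eff = 9072 / 14.78 = 613.8.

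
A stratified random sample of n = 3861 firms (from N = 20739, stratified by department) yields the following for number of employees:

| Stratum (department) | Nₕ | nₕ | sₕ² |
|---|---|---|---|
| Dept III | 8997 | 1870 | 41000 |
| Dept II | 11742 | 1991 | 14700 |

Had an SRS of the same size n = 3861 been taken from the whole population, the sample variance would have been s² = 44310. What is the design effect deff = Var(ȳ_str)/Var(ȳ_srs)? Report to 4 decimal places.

Var(ȳ_str) = Σ Wₕ²(1−fₕ)sₕ²/nₕ with Wₕ = Nₕ/20739:
  Dept III: (8997/20739)²·(1−1870/8997)·41000/1870 = 3.2686702
  Dept II: (11742/20739)²·(1−1991/11742)·14700/1991 = 1.9654486
  → Var(ȳ_str) = 5.2341188.
Var(ȳ_srs) = (1 − 3861/20739)·44310/3861 = 9.3397472.
deff = 5.2341188 / 9.3397472 = 0.5604.

0.5604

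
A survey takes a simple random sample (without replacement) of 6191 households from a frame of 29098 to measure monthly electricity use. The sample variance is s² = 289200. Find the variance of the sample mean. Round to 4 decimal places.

36.7741

Under SRS without replacement, Var(ȳ) = (1 − f)·s²/n with f = n/N = 6191/29098 = 0.21276376.
Var(ȳ) = (1 − 0.21276376)·289200/6191 = 0.78723624·46.71297 = 36.774143.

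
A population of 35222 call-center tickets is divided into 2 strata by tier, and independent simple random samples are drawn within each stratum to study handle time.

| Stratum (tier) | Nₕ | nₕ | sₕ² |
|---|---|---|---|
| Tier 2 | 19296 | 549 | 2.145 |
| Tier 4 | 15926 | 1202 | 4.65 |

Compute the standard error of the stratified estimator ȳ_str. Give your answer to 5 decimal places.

Var(ȳ_str) = Σₕ Wₕ²(1 − fₕ)sₕ²/nₕ with Wₕ = Nₕ/N, N = 35222.
Tier 2: Wₕ = 0.54783942; term = 0.54783942²·(1 − 0.02845149)·2.145/549 = 0.0011392683.
Tier 4: Wₕ = 0.45216058; term = 0.45216058²·(1 − 0.07547407)·4.65/1202 = 7.3122828 × 10^-4.
Sum = 0.0018704966.
SE = √(0.0018704966) = 0.04325.

0.04325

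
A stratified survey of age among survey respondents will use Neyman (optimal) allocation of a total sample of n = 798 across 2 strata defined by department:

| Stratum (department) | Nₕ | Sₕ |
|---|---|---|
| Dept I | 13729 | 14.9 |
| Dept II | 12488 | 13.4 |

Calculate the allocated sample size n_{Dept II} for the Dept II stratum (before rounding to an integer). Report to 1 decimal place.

Neyman allocation: nₕ = n·NₕSₕ / Σⱼ NⱼSⱼ.
Σ NⱼSⱼ = 13729·14.9 + 12488·13.4 = 371901.3.
n_{Dept II} = 798·12488·13.4 / 371901.3 = 359.1.

359.1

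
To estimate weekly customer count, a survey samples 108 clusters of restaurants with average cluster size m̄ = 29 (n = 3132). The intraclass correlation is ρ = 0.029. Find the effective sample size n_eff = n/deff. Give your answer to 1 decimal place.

1728.5

deff = 1 + (29 − 1)·0.029 = 1 + 0.812 = 1.812.
n_eff = 3132 / 1.812 = 1728.5.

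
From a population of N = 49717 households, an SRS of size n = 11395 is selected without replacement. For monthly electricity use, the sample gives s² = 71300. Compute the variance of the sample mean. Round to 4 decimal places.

Under SRS without replacement, Var(ȳ) = (1 − f)·s²/n with f = n/N = 11395/49717 = 0.22919726.
Var(ȳ) = (1 − 0.22919726)·71300/11395 = 0.77080274·6.2571303 = 4.8230132.

4.8230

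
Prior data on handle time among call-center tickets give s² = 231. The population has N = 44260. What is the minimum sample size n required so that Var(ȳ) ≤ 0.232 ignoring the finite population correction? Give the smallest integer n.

996

Without fpc, n₀ = s²/D = 231/0.232 = 995.6897.
Rounding up, n = 996.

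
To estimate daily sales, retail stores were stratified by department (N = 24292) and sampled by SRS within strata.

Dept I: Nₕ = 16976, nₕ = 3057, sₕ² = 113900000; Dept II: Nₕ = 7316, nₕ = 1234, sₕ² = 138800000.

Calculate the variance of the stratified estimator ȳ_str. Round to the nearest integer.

Var(ȳ_str) = Σₕ Wₕ²(1 − fₕ)sₕ²/nₕ with Wₕ = Nₕ/N, N = 24292.
Dept I: Wₕ = 0.69883089; term = 0.69883089²·(1 − 0.18007776)·113900000/3057 = 14919.186.
Dept II: Wₕ = 0.30116911; term = 0.30116911²·(1 − 0.16867141)·138800000/1234 = 8481.4064.
Sum = 23400.592.

23401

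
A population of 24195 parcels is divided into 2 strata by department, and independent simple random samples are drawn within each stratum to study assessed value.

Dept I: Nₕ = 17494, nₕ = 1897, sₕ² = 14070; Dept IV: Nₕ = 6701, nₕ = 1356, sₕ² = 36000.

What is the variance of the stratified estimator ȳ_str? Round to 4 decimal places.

5.0814

Var(ȳ_str) = Σₕ Wₕ²(1 − fₕ)sₕ²/nₕ with Wₕ = Nₕ/N, N = 24195.
Dept I: Wₕ = 0.72304195; term = 0.72304195²·(1 − 0.10843718)·14070/1897 = 3.4570504.
Dept IV: Wₕ = 0.27695805; term = 0.27695805²·(1 − 0.20235786)·36000/1356 = 1.6243473.
Sum = 5.0813977.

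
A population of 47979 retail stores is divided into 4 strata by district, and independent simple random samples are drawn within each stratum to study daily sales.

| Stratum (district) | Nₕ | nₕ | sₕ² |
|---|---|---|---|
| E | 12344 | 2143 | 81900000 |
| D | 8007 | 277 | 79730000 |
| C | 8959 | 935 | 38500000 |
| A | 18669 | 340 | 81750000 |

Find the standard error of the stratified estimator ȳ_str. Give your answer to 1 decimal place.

Var(ȳ_str) = Σₕ Wₕ²(1 − fₕ)sₕ²/nₕ with Wₕ = Nₕ/N, N = 47979.
E: Wₕ = 0.25727923; term = 0.25727923²·(1 − 0.17360661)·81900000/2143 = 2090.5377.
D: Wₕ = 0.16688551; term = 0.16688551²·(1 − 0.03459473)·79730000/277 = 7739.0728.
C: Wₕ = 0.18672753; term = 0.18672753²·(1 − 0.10436433)·38500000/935 = 1285.8704.
A: Wₕ = 0.38910773; term = 0.38910773²·(1 − 0.01821201)·81750000/340 = 35740.966.
Sum = 46856.447.
SE = √(46856.447) = 216.5.

216.5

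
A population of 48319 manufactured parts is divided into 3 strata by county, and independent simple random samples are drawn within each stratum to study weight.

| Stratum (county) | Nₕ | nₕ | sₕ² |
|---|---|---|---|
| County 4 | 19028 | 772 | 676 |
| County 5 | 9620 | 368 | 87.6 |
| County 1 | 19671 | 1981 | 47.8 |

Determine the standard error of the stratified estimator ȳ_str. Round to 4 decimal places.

0.3781

Var(ȳ_str) = Σₕ Wₕ²(1 − fₕ)sₕ²/nₕ with Wₕ = Nₕ/N, N = 48319.
County 4: Wₕ = 0.39379954; term = 0.39379954²·(1 − 0.04057179)·676/772 = 0.13028436.
County 5: Wₕ = 0.19909352; term = 0.19909352²·(1 − 0.03825364)·87.6/368 = 0.0090746756.
County 1: Wₕ = 0.40710694; term = 0.40710694²·(1 − 0.10070662)·47.8/1981 = 0.0035963489.
Sum = 0.14295538.
SE = √(0.14295538) = 0.3781.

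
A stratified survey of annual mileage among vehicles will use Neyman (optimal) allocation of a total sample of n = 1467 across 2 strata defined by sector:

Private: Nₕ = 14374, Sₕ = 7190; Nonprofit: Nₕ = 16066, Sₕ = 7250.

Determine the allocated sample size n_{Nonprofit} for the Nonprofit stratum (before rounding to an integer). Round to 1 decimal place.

777.3

Neyman allocation: nₕ = n·NₕSₕ / Σⱼ NⱼSⱼ.
Σ NⱼSⱼ = 14374·7190 + 16066·7250 = 2.1982756 × 10^8.
n_{Nonprofit} = 1467·16066·7250 / (2.1982756 × 10^8) = 777.3.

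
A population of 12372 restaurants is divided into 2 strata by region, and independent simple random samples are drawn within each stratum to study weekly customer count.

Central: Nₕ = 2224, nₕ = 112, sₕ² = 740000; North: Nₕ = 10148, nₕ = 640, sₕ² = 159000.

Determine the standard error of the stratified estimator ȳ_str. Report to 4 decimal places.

18.9567

Var(ȳ_str) = Σₕ Wₕ²(1 − fₕ)sₕ²/nₕ with Wₕ = Nₕ/N, N = 12372.
Central: Wₕ = 0.17976075; term = 0.17976075²·(1 − 0.05035971)·740000/112 = 202.7508.
North: Wₕ = 0.82023925; term = 0.82023925²·(1 − 0.06306661)·159000/640 = 156.60548.
Sum = 359.35628.
SE = √(359.35628) = 18.9567.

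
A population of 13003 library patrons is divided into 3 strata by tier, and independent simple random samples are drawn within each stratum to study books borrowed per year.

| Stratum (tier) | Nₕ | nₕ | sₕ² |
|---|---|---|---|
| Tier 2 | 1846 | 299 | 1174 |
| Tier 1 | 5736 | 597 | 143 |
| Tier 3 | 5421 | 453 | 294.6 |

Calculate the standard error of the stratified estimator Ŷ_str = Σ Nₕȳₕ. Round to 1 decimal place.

5982.3

Var(Ŷ_str) = Σₕ Nₕ²(1 − fₕ)sₕ²/nₕ.
Tier 2: 1846²·(1 − 299/1846)·1174/299 = 1.1212925 × 10^7.
Tier 1: 5736²·(1 − 597/5736)·143/597 = 7.0607278 × 10^6.
Tier 3: 5421²·(1 − 453/5421)·294.6/453 = 1.7514411 × 10^7.
Sum = 3.5788064 × 10^7.
SE = √(3.5788064 × 10^7) = 5982.3.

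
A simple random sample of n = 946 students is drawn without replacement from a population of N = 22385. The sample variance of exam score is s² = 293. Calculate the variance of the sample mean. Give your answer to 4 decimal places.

Under SRS without replacement, Var(ȳ) = (1 − f)·s²/n with f = n/N = 946/22385 = 0.04226044.
Var(ȳ) = (1 − 0.04226044)·293/946 = 0.95773956·0.30972516 = 0.29663604.

0.2966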